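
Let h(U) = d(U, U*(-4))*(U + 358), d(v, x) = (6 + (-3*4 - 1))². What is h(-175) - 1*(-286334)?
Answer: 295301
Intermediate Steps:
d(v, x) = 49 (d(v, x) = (6 + (-12 - 1))² = (6 - 13)² = (-7)² = 49)
h(U) = 17542 + 49*U (h(U) = 49*(U + 358) = 49*(358 + U) = 17542 + 49*U)
h(-175) - 1*(-286334) = (17542 + 49*(-175)) - 1*(-286334) = (17542 - 8575) + 286334 = 8967 + 286334 = 295301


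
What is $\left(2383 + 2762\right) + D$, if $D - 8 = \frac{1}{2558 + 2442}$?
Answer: $\frac{25765001}{5000} \approx 5153.0$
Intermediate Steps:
$D = \frac{40001}{5000}$ ($D = 8 + \frac{1}{2558 + 2442} = 8 + \frac{1}{5000} = \frac{40001}{5000} \approx 8.0002$)
$\left(2383 + 2762\right) + D = \left(2383 + 2762\right) + \frac{40001}{5000} = 5145 + \frac{40001}{5000} = \frac{25765001}{5000}$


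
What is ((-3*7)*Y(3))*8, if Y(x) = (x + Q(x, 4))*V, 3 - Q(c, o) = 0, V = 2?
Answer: -2016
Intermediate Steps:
Q(c, o) = 3 (Q(c, o) = 3 - 1*0 = 3 + 0 = 3)
Y(x) = 6 + 2*x (Y(x) = (x + 3)*2 = (3 + x)*2 = 6 + 2*x)
((-3*7)*Y(3))*8 = ((-3*7)*(6 + 2*3))*8 = -21*(6 + 6)*8 = -21*12*8 = -252*8 = -2016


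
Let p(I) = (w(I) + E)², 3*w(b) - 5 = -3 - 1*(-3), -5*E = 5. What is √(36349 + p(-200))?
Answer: √327145/3 ≈ 190.66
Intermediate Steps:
E = -1 (E = -⅕*5 = -1)
w(b) = 5/3 (w(b) = 5/3 + (-3 - 1*(-3))/3 = 5/3 + (-3 + 3)/3 = 5/3 + (⅓)*0 = 5/3 + 0 = 5/3)
p(I) = 4/9 (p(I) = (5/3 - 1)² = (⅔)² = 4/9)
√(36349 + p(-200)) = √(36349 + 4/9) = √(327145/9) = √327145/3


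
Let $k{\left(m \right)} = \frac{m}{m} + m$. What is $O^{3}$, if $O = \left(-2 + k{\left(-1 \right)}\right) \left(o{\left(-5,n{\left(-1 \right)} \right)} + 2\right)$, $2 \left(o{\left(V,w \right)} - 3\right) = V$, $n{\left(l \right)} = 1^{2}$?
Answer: $-125$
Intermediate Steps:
$n{\left(l \right)} = 1$
$o{\left(V,w \right)} = 3 + \frac{V}{2}$
$k{\left(m \right)} = 1 + m$
$O = -5$ ($O = \left(-2 + \left(1 - 1\right)\right) \left(\left(3 + \frac{1}{2} \left(-5\right)\right) + 2\right) = \left(-2 + 0\right) \left(\left(3 - \frac{5}{2}\right) + 2\right) = - 2 \left(\frac{1}{2} + 2\right) = \left(-2\right) \frac{5}{2} = -5$)
$O^{3} = \left(-5\right)^{3} = -125$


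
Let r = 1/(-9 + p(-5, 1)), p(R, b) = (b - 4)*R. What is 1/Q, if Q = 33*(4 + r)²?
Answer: 12/6875 ≈ 0.0017455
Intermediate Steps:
p(R, b) = R*(-4 + b) (p(R, b) = (-4 + b)*R = R*(-4 + b))
r = ⅙ (r = 1/(-9 - 5*(-4 + 1)) = 1/(-9 - 5*(-3)) = 1/(-9 + 15) = 1/6 = ⅙ ≈ 0.16667)
Q = 6875/12 (Q = 33*(4 + ⅙)² = 33*(25/6)² = 33*(625/36) = 6875/12 ≈ 572.92)
1/Q = 1/(6875/12) = 12/6875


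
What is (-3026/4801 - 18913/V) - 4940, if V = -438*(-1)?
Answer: -10480146421/2102838 ≈ -4983.8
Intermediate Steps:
V = 438
(-3026/4801 - 18913/V) - 4940 = (-3026/4801 - 18913/438) - 4940 = -92126701/2102838 - 4940 = -10480146421/2102838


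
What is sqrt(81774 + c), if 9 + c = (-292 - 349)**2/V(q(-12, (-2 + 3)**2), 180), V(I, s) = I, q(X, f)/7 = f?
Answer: 2*sqrt(1720663)/7 ≈ 374.78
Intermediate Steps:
q(X, f) = 7*f
c = 410818/7 (c = -9 + (-292 - 349)**2/((7*(-2 + 3)**2)) = -9 + (-641)**2/((7*1**2)) = -9 + 410881/((7*1)) = -9 + 410881/7 = 410818/7 ≈ 58688.)
sqrt(81774 + c) = sqrt(81774 + 410818/7) = sqrt(983236/7) = 2*sqrt(1720663)/7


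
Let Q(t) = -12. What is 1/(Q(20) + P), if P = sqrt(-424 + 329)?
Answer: -12/239 - I*sqrt(95)/239 ≈ -0.050209 - 0.040782*I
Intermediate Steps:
P = I*sqrt(95) (P = sqrt(-95) = I*sqrt(95) ≈ 9.7468*I)
1/(Q(20) + P) = 1/(-12 + I*sqrt(95))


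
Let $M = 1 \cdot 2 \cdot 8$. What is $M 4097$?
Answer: $65552$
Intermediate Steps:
$M = 16$ ($M = 2 \cdot 8 = 16$)
$M 4097 = 16 \cdot 4097 = 65552$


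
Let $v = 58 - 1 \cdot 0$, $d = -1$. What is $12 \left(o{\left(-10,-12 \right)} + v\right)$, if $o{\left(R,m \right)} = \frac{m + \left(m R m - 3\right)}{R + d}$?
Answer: $\frac{25116}{11} \approx 2283.3$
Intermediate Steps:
$o{\left(R,m \right)} = \frac{-3 + m + R m^{2}}{-1 + R}$ ($o{\left(R,m \right)} = \frac{m + \left(m R m - 3\right)}{R - 1} = \frac{m + \left(R m m - 3\right)}{-1 + R} = \frac{m + \left(R m^{2} - 3\right)}{-1 + R} = \frac{m + \left(-3 + R m^{2}\right)}{-1 + R} = \frac{-3 + m + R m^{2}}{-1 + R}$)
$v = 58$ ($v = 58 - 0 = 58 + 0 = 58$)
$12 \left(o{\left(-10,-12 \right)} + v\right) = 12 \left(\frac{-3 - 12 - 10 \left(-12\right)^{2}}{-1 - 10} + 58\right) = 12 \left(\frac{-3 - 12 - 1440}{-11} + 58\right) = 12 \left(- \frac{-3 - 12 - 1440}{11} + 58\right) = 12 \left(\left(- \frac{1}{11}\right) \left(-1455\right) + 58\right) = 12 \left(\frac{1455}{11} + 58\right) = 12 \cdot \frac{2093}{11} = \frac{25116}{11}$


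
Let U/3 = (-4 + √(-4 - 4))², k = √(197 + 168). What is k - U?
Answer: -24 + √365 + 48*I*√2 ≈ -4.895 + 67.882*I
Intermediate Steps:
k = √365 ≈ 19.105
U = 3*(-4 + 2*I*√2)² (U = 3*(-4 + √(-4 - 4))² = 3*(-4 + √(-8))² = 3*(-4 + 2*I*√2)² ≈ 24.0 - 67.882*I)
k - U = √365 - (24 - 48*I*√2) = √365 + (-24 + 48*I*√2) = -24 + √365 + 48*I*√2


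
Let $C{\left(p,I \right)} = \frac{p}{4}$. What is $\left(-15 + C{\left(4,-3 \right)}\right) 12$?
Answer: $-168$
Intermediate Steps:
$C{\left(p,I \right)} = \frac{p}{4}$ ($C{\left(p,I \right)} = p \frac{1}{4} = \frac{p}{4}$)
$\left(-15 + C{\left(4,-3 \right)}\right) 12 = \left(-15 + \frac{1}{4} \cdot 4\right) 12 = \left(-15 + 1\right) 12 = \left(-14\right) 12 = -168$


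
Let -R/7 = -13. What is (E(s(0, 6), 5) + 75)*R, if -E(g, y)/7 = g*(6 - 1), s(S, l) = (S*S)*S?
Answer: 6825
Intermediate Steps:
R = 91 (R = -7*(-13) = 91)
s(S, l) = S**3 (s(S, l) = S**2*S = S**3)
E(g, y) = -35*g (E(g, y) = -7*g*(6 - 1) = -7*g*5 = -35*g)
(E(s(0, 6), 5) + 75)*R = (-35*0**3 + 75)*91 = (-35*0 + 75)*91 = (0 + 75)*91 = 75*91 = 6825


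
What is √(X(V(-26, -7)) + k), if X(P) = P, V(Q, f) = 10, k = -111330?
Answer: 22*I*√230 ≈ 333.65*I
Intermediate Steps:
√(X(V(-26, -7)) + k) = √(10 - 111330) = √(-111320) = 22*I*√230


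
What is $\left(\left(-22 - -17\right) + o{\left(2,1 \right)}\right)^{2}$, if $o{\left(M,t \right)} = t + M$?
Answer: $4$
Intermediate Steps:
$o{\left(M,t \right)} = M + t$
$\left(\left(-22 - -17\right) + o{\left(2,1 \right)}\right)^{2} = \left(\left(-22 - -17\right) + \left(2 + 1\right)\right)^{2} = \left(\left(-22 + 17\right) + 3\right)^{2} = \left(-5 + 3\right)^{2} = \left(-2\right)^{2} = 4$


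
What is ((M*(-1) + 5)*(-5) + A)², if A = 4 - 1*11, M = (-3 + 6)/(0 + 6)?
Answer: 3481/4 ≈ 870.25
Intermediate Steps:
M = ½ (M = 3/6 = 3*(⅙) = ½ ≈ 0.50000)
A = -7 (A = 4 - 11 = -7)
((M*(-1) + 5)*(-5) + A)² = (((½)*(-1) + 5)*(-5) - 7)² = ((-½ + 5)*(-5) - 7)² = ((9/2)*(-5) - 7)² = (-45/2 - 7)² = (-59/2)² = 3481/4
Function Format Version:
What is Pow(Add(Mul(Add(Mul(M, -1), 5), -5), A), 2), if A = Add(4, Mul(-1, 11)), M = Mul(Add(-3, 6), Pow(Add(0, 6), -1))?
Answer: Rational(3481, 4) ≈ 870.25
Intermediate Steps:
M = Rational(1, 2) (M = Mul(3, Pow(6, -1)) = Mul(3, Rational(1, 6)) = Rational(1, 2) ≈ 0.50000)
A = -7 (A = Add(4, -11) = -7)
Pow(Add(Mul(Add(Mul(M, -1), 5), -5), A), 2) = Pow(Add(Mul(Add(Mul(Rational(1, 2), -1), 5), -5), -7), 2) = Pow(Add(Mul(Add(Rational(-1, 2), 5), -5), -7), 2) = Pow(Add(Mul(Rational(9, 2), -5), -7), 2) = Pow(Add(Rational(-45, 2), -7), 2) = Pow(Rational(-59, 2), 2) = Rational(3481, 4)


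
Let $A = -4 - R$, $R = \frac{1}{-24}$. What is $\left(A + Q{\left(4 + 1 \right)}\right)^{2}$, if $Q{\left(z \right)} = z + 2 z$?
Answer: $\frac{70225}{576} \approx 121.92$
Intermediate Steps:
$R = - \frac{1}{24} \approx -0.041667$
$Q{\left(z \right)} = 3 z$
$A = - \frac{95}{24}$ ($A = -4 - - \frac{1}{24} = -4 + \frac{1}{24} = - \frac{95}{24} \approx -3.9583$)
$\left(A + Q{\left(4 + 1 \right)}\right)^{2} = \left(- \frac{95}{24} + 3 \left(4 + 1\right)\right)^{2} = \left(- \frac{95}{24} + 3 \cdot 5\right)^{2} = \left(- \frac{95}{24} + 15\right)^{2} = \left(\frac{265}{24}\right)^{2} = \frac{70225}{576}$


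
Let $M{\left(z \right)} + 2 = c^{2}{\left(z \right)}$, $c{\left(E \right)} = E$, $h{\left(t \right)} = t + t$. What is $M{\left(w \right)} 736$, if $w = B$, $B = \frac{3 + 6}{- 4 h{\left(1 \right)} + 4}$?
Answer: $2254$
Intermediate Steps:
$h{\left(t \right)} = 2 t$
$B = - \frac{9}{4}$ ($B = \frac{3 + 6}{- 4 \cdot 2 \cdot 1 + 4} = \frac{9}{\left(-4\right) 2 + 4} = \frac{9}{-8 + 4} = \frac{9}{-4} = 9 \left(- \frac{1}{4}\right) = - \frac{9}{4} \approx -2.25$)
$w = - \frac{9}{4} \approx -2.25$
$M{\left(z \right)} = -2 + z^{2}$
$M{\left(w \right)} 736 = \left(-2 + \left(- \frac{9}{4}\right)^{2}\right) 736 = \left(-2 + \frac{81}{16}\right) 736 = \frac{49}{16} \cdot 736 = 2254$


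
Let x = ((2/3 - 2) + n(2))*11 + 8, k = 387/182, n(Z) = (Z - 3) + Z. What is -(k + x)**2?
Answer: -12439729/298116 ≈ -41.728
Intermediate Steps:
n(Z) = -3 + 2*Z (n(Z) = (-3 + Z) + Z = -3 + 2*Z)
k = 387/182 (k = 387*(1/182) = 387/182 ≈ 2.1264)
x = 13/3 (x = ((2/3 - 2) + (-3 + 2*2))*11 + 8 = ((2*(1/3) - 2) + (-3 + 4))*11 + 8 = ((2/3 - 2) + 1)*11 + 8 = (-4/3 + 1)*11 + 8 = -1/3*11 + 8 = -11/3 + 8 = 13/3 ≈ 4.3333)
-(k + x)**2 = -(387/182 + 13/3)**2 = -(3527/546)**2 = -1*12439729/298116 = -12439729/298116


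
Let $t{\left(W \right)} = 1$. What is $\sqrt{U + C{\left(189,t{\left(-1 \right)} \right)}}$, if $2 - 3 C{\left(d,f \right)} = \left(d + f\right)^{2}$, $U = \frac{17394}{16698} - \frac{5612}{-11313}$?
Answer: $\frac{i \sqrt{10951169164412541}}{954063} \approx 109.69 i$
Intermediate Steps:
$U = \frac{48414583}{31484079}$ ($U = 17394 \cdot \frac{1}{16698} - - \frac{5612}{11313} = \frac{2899}{2783} + \frac{5612}{11313} = \frac{48414583}{31484079} \approx 1.5377$)
$C{\left(d,f \right)} = \frac{2}{3} - \frac{\left(d + f\right)^{2}}{3}$
$\sqrt{U + C{\left(189,t{\left(-1 \right)} \right)}} = \sqrt{\frac{48414583}{31484079} + \left(\frac{2}{3} - \frac{\left(189 + 1\right)^{2}}{3}\right)} = \sqrt{\frac{48414583}{31484079} + \left(\frac{2}{3} - \frac{190^{2}}{3}\right)} = \sqrt{\frac{48414583}{31484079} + \left(\frac{2}{3} - \frac{36100}{3}\right)} = \sqrt{\frac{48414583}{31484079} - \frac{36098}{3}} = \sqrt{- \frac{378789013331}{31484079}} = \frac{i \sqrt{10951169164412541}}{954063}$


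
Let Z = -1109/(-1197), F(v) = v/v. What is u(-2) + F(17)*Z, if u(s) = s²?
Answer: 5897/1197 ≈ 4.9265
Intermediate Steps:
F(v) = 1
Z = 1109/1197 (Z = -1109*(-1/1197) = 1109/1197 ≈ 0.92648)
u(-2) + F(17)*Z = (-2)² + 1*(1109/1197) = 4 + 1109/1197 = 5897/1197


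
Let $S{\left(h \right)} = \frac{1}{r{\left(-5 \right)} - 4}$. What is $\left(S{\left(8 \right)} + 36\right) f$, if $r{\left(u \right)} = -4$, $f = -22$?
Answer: $- \frac{3157}{4} \approx -789.25$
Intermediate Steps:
$S{\left(h \right)} = - \frac{1}{8}$ ($S{\left(h \right)} = \frac{1}{-4 - 4} = \frac{1}{-8} = - \frac{1}{8}$)
$\left(S{\left(8 \right)} + 36\right) f = \left(- \frac{1}{8} + 36\right) \left(-22\right) = \frac{287}{8} \left(-22\right) = - \frac{3157}{4}$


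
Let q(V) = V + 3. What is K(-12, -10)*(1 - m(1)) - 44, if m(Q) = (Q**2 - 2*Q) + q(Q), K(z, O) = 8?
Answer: -60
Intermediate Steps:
q(V) = 3 + V
m(Q) = 3 + Q**2 - Q (m(Q) = (Q**2 - 2*Q) + (3 + Q) = 3 + Q**2 - Q)
K(-12, -10)*(1 - m(1)) - 44 = 8*(1 - (3 + 1**2 - 1*1)) - 44 = 8*(1 - (3 + 1 - 1)) - 44 = 8*(1 - 1*3) - 44 = 8*(1 - 3) - 44 = 8*(-2) - 44 = -16 - 44 = -60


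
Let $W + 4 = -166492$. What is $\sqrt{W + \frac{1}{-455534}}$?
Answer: $\frac{i \sqrt{34549788944028910}}{455534} \approx 408.04 i$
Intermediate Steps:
$W = -166496$ ($W = -4 - 166492 = -166496$)
$\sqrt{W + \frac{1}{-455534}} = \sqrt{-166496 + \frac{1}{-455534}} = \sqrt{-166496 - \frac{1}{455534}} = \sqrt{- \frac{75844588865}{455534}} = \frac{i \sqrt{34549788944028910}}{455534}$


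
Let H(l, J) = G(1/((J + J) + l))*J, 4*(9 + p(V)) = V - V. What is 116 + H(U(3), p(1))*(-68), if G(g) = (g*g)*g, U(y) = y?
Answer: 43432/375 ≈ 115.82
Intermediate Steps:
G(g) = g³ (G(g) = g²*g = g³)
p(V) = -9 (p(V) = -9 + (V - V)/4 = -9 + (¼)*0 = -9 + 0 = -9)
H(l, J) = J/(l + 2*J)³ (H(l, J) = (1/((J + J) + l))³*J = (1/(2*J + l))³*J = (1/(l + 2*J))³*J = J/(l + 2*J)³)
116 + H(U(3), p(1))*(-68) = 116 - 9/(3 + 2*(-9))³*(-68) = 116 - 9/(3 - 18)³*(-68) = 116 - 9/(-15)³*(-68) = 116 - 9*(-1/3375)*(-68) = 116 + (1/375)*(-68) = 116 - 68/375 = 43432/375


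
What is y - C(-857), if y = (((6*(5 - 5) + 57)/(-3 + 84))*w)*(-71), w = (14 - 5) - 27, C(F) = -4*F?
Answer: -7586/3 ≈ -2528.7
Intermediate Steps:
w = -18 (w = 9 - 27 = -18)
y = 2698/3 (y = (((6*(5 - 5) + 57)/(-3 + 84))*(-18))*(-71) = (((6*0 + 57)/81)*(-18))*(-71) = (((0 + 57)*(1/81))*(-18))*(-71) = ((57*(1/81))*(-18))*(-71) = ((19/27)*(-18))*(-71) = -38/3*(-71) = 2698/3 ≈ 899.33)
y - C(-857) = 2698/3 - (-4)*(-857) = 2698/3 - 1*3428 = 2698/3 - 3428 = -7586/3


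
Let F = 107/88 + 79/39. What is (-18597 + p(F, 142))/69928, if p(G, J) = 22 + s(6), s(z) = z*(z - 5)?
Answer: -18569/69928 ≈ -0.26554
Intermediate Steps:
F = 11125/3432 (F = 107*(1/88) + 79*(1/39) = 107/88 + 79/39 = 11125/3432 ≈ 3.2416)
s(z) = z*(-5 + z)
p(G, J) = 28 (p(G, J) = 22 + 6*(-5 + 6) = 22 + 6*1 = 22 + 6 = 28)
(-18597 + p(F, 142))/69928 = (-18597 + 28)/69928 = -18569*1/69928 = -18569/69928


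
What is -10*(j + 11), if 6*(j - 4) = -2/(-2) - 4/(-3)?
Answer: -1385/9 ≈ -153.89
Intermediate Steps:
j = 79/18 (j = 4 + (-2/(-2) - 4/(-3))/6 = 4 + (-2*(-½) - 4*(-⅓))/6 = 4 + (1 + 4/3)/6 = 4 + (⅙)*(7/3) = 4 + 7/18 = 79/18 ≈ 4.3889)
-10*(j + 11) = -10*(79/18 + 11) = -10*277/18 = -1385/9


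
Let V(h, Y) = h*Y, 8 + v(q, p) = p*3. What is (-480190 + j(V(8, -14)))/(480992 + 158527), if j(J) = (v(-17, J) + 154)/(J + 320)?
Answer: -49939855/66509976 ≈ -0.75086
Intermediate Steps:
v(q, p) = -8 + 3*p (v(q, p) = -8 + p*3 = -8 + 3*p)
V(h, Y) = Y*h
j(J) = (146 + 3*J)/(320 + J) (j(J) = ((-8 + 3*J) + 154)/(J + 320) = (146 + 3*J)/(320 + J))
(-480190 + j(V(8, -14)))/(480992 + 158527) = (-480190 + (146 + 3*(-14*8))/(320 - 14*8))/(480992 + 158527) = (-480190 + (146 + 3*(-112))/(320 - 112))/639519 = (-480190 + (146 - 336)/208)*(1/639519) = (-480190 + (1/208)*(-190))*(1/639519) = (-480190 - 95/104)*(1/639519) = -49939855/104*1/639519 = -49939855/66509976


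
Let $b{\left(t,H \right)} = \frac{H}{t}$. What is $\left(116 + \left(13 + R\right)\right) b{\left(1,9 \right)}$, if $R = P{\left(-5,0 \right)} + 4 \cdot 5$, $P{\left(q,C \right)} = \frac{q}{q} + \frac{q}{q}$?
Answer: $1359$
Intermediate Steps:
$P{\left(q,C \right)} = 2$ ($P{\left(q,C \right)} = 1 + 1 = 2$)
$R = 22$ ($R = 2 + 4 \cdot 5 = 2 + 20 = 22$)
$\left(116 + \left(13 + R\right)\right) b{\left(1,9 \right)} = \left(116 + \left(13 + 22\right)\right) \frac{9}{1} = \left(116 + 35\right) 9 \cdot 1 = 151 \cdot 9 = 1359$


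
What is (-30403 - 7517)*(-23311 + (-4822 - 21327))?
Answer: 1875523200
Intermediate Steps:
(-30403 - 7517)*(-23311 + (-4822 - 21327)) = -37920*(-23311 - 26149) = -37920*(-49460) = 1875523200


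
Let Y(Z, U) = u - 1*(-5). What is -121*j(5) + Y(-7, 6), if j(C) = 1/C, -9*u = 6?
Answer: -298/15 ≈ -19.867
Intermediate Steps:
u = -⅔ (u = -⅑*6 = -⅔ ≈ -0.66667)
Y(Z, U) = 13/3 (Y(Z, U) = -⅔ - 1*(-5) = -⅔ + 5 = 13/3)
j(C) = 1/C
-121*j(5) + Y(-7, 6) = -121/5 + 13/3 = -298/15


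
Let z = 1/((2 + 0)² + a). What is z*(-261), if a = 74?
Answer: -87/26 ≈ -3.3462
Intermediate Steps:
z = 1/78 (z = 1/((2 + 0)² + 74) = 1/(2² + 74) = 1/(4 + 74) = 1/78 ≈ 0.012821)
z*(-261) = (1/78)*(-261) = -87/26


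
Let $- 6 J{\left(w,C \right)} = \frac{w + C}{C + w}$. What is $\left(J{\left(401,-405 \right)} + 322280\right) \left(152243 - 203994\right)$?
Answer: $- \frac{100069821929}{6} \approx -1.6678 \cdot 10^{10}$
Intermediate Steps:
$J{\left(w,C \right)} = - \frac{1}{6}$ ($J{\left(w,C \right)} = - \frac{\left(w + C\right) \frac{1}{C + w}}{6} = - \frac{\left(C + w\right) \frac{1}{C + w}}{6} = \left(- \frac{1}{6}\right) 1 = - \frac{1}{6}$)
$\left(J{\left(401,-405 \right)} + 322280\right) \left(152243 - 203994\right) = \left(- \frac{1}{6} + 322280\right) \left(152243 - 203994\right) = \frac{1933679}{6} \left(-51751\right) = - \frac{100069821929}{6}$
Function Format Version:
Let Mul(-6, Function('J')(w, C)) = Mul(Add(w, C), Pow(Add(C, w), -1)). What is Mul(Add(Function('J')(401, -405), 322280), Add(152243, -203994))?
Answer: Rational(-100069821929, 6) ≈ -1.6678e+10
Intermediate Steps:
Function('J')(w, C) = Rational(-1, 6) (Function('J')(w, C) = Mul(Rational(-1, 6), Mul(Add(w, C), Pow(Add(C, w), -1))) = Mul(Rational(-1, 6), Mul(Add(C, w), Pow(Add(C, w), -1))) = Mul(Rational(-1, 6), 1) = Rational(-1, 6))
Mul(Add(Function('J')(401, -405), 322280), Add(152243, -203994)) = Mul(Add(Rational(-1, 6), 322280), Add(152243, -203994)) = Mul(Rational(1933679, 6), -51751) = Rational(-100069821929, 6)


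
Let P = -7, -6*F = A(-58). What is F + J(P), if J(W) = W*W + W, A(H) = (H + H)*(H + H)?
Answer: -6602/3 ≈ -2200.7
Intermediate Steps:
A(H) = 4*H² (A(H) = (2*H)*(2*H) = 4*H²)
F = -6728/3 (F = -2*(-58)²/3 = -2*3364/3 = -⅙*13456 = -6728/3 ≈ -2242.7)
J(W) = W + W² (J(W) = W² + W = W + W²)
F + J(P) = -6728/3 - 7*(1 - 7) = -6728/3 - 7*(-6) = -6728/3 + 42 = -6602/3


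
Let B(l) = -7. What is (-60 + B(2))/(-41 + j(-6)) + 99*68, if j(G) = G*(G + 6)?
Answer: 276079/41 ≈ 6733.6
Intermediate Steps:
j(G) = G*(6 + G)
(-60 + B(2))/(-41 + j(-6)) + 99*68 = (-60 - 7)/(-41 - 6*(6 - 6)) + 99*68 = -67/(-41 - 6*0) + 6732 = -67/(-41 + 0) + 6732 = -67/(-41) + 6732 = -67*(-1/41) + 6732 = 67/41 + 6732 = 276079/41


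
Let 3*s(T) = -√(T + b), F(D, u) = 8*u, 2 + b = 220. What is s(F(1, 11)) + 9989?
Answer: 9989 - √34 ≈ 9983.2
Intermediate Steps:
b = 218 (b = -2 + 220 = 218)
s(T) = -√(218 + T)/3 (s(T) = (-√(T + 218))/3 = (-√(218 + T))/3 = -√(218 + T)/3)
s(F(1, 11)) + 9989 = -√(218 + 8*11)/3 + 9989 = -√(218 + 88)/3 + 9989 = -√34 + 9989 = 9989 - √34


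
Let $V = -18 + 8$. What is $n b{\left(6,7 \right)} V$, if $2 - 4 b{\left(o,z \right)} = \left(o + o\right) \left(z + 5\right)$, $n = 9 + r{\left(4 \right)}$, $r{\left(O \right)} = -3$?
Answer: $2130$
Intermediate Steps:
$V = -10$
$n = 6$ ($n = 9 - 3 = 6$)
$b{\left(o,z \right)} = \frac{1}{2} - \frac{o \left(5 + z\right)}{2}$ ($b{\left(o,z \right)} = \frac{1}{2} - \frac{\left(o + o\right) \left(z + 5\right)}{4} = \frac{1}{2} - \frac{2 o \left(5 + z\right)}{4} = \frac{1}{2} - \frac{o \left(5 + z\right)}{2}$)
$n b{\left(6,7 \right)} V = 6 \left(\frac{1}{2} - 15 - 3 \cdot 7\right) \left(-10\right) = 6 \left(\frac{1}{2} - 15 - 21\right) \left(-10\right) = 6 \left(- \frac{71}{2}\right) \left(-10\right) = \left(-213\right) \left(-10\right) = 2130$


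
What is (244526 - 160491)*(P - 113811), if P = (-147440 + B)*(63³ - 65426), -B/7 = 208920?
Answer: -24976695242369185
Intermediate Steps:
B = -1462440 (B = -7*208920 = -1462440)
P = -297217655480 (P = (-147440 - 1462440)*(63³ - 65426) = -1609880*(250047 - 65426) = -1609880*184621 = -297217655480)
(244526 - 160491)*(P - 113811) = (244526 - 160491)*(-297217655480 - 113811) = 84035*(-297217769291) = -24976695242369185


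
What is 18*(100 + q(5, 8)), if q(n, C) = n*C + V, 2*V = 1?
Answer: 2529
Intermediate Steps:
V = 1/2 (V = (1/2)*1 = 1/2 ≈ 0.50000)
q(n, C) = 1/2 + C*n (q(n, C) = n*C + 1/2 = C*n + 1/2 = 1/2 + C*n)
18*(100 + q(5, 8)) = 18*(100 + (1/2 + 8*5)) = 18*(100 + (1/2 + 40)) = 18*(100 + 81/2) = 18*(281/2) = 2529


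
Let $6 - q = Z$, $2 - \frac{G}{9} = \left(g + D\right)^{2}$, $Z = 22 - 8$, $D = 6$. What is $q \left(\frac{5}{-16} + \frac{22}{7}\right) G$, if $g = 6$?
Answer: $\frac{202563}{7} \approx 28938.0$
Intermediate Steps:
$Z = 14$
$G = -1278$ ($G = 18 - 9 \left(6 + 6\right)^{2} = 18 - 9 \cdot 12^{2} = 18 - 1296 = -1278$)
$q = -8$ ($q = 6 - 14 = -8$)
$q \left(\frac{5}{-16} + \frac{22}{7}\right) G = - 8 \left(\frac{5}{-16} + \frac{22}{7}\right) \left(-1278\right) = - 8 \left(5 \left(- \frac{1}{16}\right) + 22 \cdot \frac{1}{7}\right) \left(-1278\right) = - 8 \left(- \frac{5}{16} + \frac{22}{7}\right) \left(-1278\right) = \left(-8\right) \frac{317}{112} \left(-1278\right) = \left(- \frac{317}{14}\right) \left(-1278\right) = \frac{202563}{7}$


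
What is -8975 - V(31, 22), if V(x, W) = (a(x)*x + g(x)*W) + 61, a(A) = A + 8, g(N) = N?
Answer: -10927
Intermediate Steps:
a(A) = 8 + A
V(x, W) = 61 + W*x + x*(8 + x) (V(x, W) = ((8 + x)*x + x*W) + 61 = (x*(8 + x) + W*x) + 61 = (W*x + x*(8 + x)) + 61 = 61 + W*x + x*(8 + x))
-8975 - V(31, 22) = -8975 - (61 + 22*31 + 31*(8 + 31)) = -8975 - (61 + 682 + 31*39) = -8975 - (61 + 682 + 1209) = -8975 - 1*1952 = -8975 - 1952 = -10927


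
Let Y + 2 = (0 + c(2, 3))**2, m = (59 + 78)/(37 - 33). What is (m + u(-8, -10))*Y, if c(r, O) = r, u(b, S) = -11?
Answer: 93/2 ≈ 46.500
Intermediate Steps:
m = 137/4 ≈ 34.250
Y = 2 (Y = -2 + (0 + 2)**2 = -2 + 2**2 = -2 + 4 = 2)
(m + u(-8, -10))*Y = (137/4 - 11)*2 = (93/4)*2 = 93/2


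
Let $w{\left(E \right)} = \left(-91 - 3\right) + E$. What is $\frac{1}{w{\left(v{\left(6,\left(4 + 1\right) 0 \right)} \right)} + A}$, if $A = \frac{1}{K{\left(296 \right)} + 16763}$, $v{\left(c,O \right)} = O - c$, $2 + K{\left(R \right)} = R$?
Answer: $- \frac{17057}{1705699} \approx -0.01$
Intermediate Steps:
$K{\left(R \right)} = -2 + R$
$A = \frac{1}{17057}$ ($A = \frac{1}{\left(-2 + 296\right) + 16763} = \frac{1}{294 + 16763} = \frac{1}{17057} \approx 5.8627 \cdot 10^{-5}$)
$w{\left(E \right)} = -94 + E$
$\frac{1}{w{\left(v{\left(6,\left(4 + 1\right) 0 \right)} \right)} + A} = \frac{1}{\left(-94 - \left(6 - \left(4 + 1\right) 0\right)\right) + \frac{1}{17057}} = \frac{1}{\left(-94 + \left(5 \cdot 0 - 6\right)\right) + \frac{1}{17057}} = \frac{1}{\left(-94 + \left(0 - 6\right)\right) + \frac{1}{17057}} = \frac{1}{\left(-94 - 6\right) + \frac{1}{17057}} = \frac{1}{-100 + \frac{1}{17057}} = \frac{1}{- \frac{1705699}{17057}} = - \frac{17057}{1705699}$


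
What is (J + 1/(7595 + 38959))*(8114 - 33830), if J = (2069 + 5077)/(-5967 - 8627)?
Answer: 712891001470/56617423 ≈ 12591.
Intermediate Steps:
J = -3573/7297 (J = 7146/(-14594) = 7146*(-1/14594) = -3573/7297 ≈ -0.48965)
(J + 1/(7595 + 38959))*(8114 - 33830) = (-3573/7297 + 1/(7595 + 38959))*(8114 - 33830) = (-3573/7297 + 1/46554)*(-25716) = -166330145/339704538*(-25716) = 712891001470/56617423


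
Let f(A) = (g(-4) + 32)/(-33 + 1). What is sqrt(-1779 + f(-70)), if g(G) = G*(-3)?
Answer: I*sqrt(28486)/4 ≈ 42.194*I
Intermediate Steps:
g(G) = -3*G
f(A) = -11/8 (f(A) = (-3*(-4) + 32)/(-33 + 1) = (12 + 32)/(-32) = 44*(-1/32) = -11/8)
sqrt(-1779 + f(-70)) = sqrt(-1779 - 11/8) = sqrt(-14243/8) = I*sqrt(28486)/4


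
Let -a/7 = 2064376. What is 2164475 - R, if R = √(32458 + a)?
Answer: 2164475 - I*√14418174 ≈ 2.1645e+6 - 3797.1*I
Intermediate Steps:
a = -14450632 (a = -7*2064376 = -14450632)
R = I*√14418174 (R = √(32458 - 14450632) = √(-14418174) = I*√14418174 ≈ 3797.1*I)
2164475 - R = 2164475 - I*√14418174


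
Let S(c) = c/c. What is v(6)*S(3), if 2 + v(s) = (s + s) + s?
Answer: 16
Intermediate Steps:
S(c) = 1
v(s) = -2 + 3*s (v(s) = -2 + ((s + s) + s) = -2 + (2*s + s) = -2 + 3*s)
v(6)*S(3) = (-2 + 3*6)*1 = (-2 + 18)*1 = 16*1 = 16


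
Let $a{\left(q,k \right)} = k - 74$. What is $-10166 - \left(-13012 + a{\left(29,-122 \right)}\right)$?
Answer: $3042$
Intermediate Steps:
$a{\left(q,k \right)} = -74 + k$
$-10166 - \left(-13012 + a{\left(29,-122 \right)}\right) = -10166 - \left(-13012 - 196\right) = -10166 - -13208 = -10166 + 13208 = 3042$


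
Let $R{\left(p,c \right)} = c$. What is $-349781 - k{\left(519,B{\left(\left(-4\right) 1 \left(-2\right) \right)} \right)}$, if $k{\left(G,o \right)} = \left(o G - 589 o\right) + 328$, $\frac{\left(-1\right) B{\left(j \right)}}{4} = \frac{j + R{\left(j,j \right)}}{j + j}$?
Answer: $-350389$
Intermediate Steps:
$B{\left(j \right)} = -4$ ($B{\left(j \right)} = - 4 \frac{j + j}{j + j} = - 4 \frac{2 j}{2 j} = - 4 \cdot 2 j \frac{1}{2 j} = \left(-4\right) 1 = -4$)
$k{\left(G,o \right)} = 328 - 589 o + G o$ ($k{\left(G,o \right)} = \left(G o - 589 o\right) + 328 = \left(- 589 o + G o\right) + 328 = 328 - 589 o + G o$)
$-349781 - k{\left(519,B{\left(\left(-4\right) 1 \left(-2\right) \right)} \right)} = -349781 - \left(328 - -2356 + 519 \left(-4\right)\right) = -349781 - \left(328 + 2356 - 2076\right) = -349781 - 608 = -350389$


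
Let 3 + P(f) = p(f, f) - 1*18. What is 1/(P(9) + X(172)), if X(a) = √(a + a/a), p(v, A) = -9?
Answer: -30/727 - √173/727 ≈ -0.059358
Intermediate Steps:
P(f) = -30 (P(f) = -3 + (-9 - 1*18) = -3 + (-9 - 18) = -3 - 27 = -30)
X(a) = √(1 + a) (X(a) = √(a + 1) = √(1 + a))
1/(P(9) + X(172)) = 1/(-30 + √(1 + 172)) = 1/(-30 + √173)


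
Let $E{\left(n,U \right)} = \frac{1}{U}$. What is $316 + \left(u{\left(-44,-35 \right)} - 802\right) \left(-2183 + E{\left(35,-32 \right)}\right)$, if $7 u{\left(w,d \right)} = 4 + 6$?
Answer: $\frac{97887353}{56} \approx 1.748 \cdot 10^{6}$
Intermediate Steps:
$u{\left(w,d \right)} = \frac{10}{7}$ ($u{\left(w,d \right)} = \frac{4 + 6}{7} = \frac{1}{7} \cdot 10 = \frac{10}{7}$)
$316 + \left(u{\left(-44,-35 \right)} - 802\right) \left(-2183 + E{\left(35,-32 \right)}\right) = 316 + \left(\frac{10}{7} - 802\right) \left(-2183 + \frac{1}{-32}\right) = 316 - \frac{5604 \left(-2183 - \frac{1}{32}\right)}{7} = 316 - - \frac{97869657}{56} = 316 + \frac{97869657}{56} = \frac{97887353}{56}$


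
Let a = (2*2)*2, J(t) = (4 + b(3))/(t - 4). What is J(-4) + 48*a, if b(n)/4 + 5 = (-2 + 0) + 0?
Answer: 387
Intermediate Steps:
b(n) = -28 (b(n) = -20 + 4*((-2 + 0) + 0) = -20 + 4*(-2 + 0) = -20 + 4*(-2) = -20 - 8 = -28)
J(t) = -24/(-4 + t) (J(t) = (4 - 28)/(t - 4) = -24/(-4 + t))
a = 8 (a = 4*2 = 8)
J(-4) + 48*a = -24/(-4 - 4) + 48*8 = -24/(-8) + 384 = -24*(-1/8) + 384 = 3 + 384 = 387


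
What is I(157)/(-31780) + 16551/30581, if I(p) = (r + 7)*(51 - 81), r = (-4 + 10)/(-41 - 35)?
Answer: 2022893373/3693083884 ≈ 0.54775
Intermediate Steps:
r = -3/38 (r = 6/(-76) = 6*(-1/76) = -3/38 ≈ -0.078947)
I(p) = -3945/19 (I(p) = (-3/38 + 7)*(51 - 81) = (263/38)*(-30) = -3945/19)
I(157)/(-31780) + 16551/30581 = -3945/19/(-31780) + 16551/30581 = -3945/19*(-1/31780) + 16551*(1/30581) = 789/120764 + 16551/30581 = 2022893373/3693083884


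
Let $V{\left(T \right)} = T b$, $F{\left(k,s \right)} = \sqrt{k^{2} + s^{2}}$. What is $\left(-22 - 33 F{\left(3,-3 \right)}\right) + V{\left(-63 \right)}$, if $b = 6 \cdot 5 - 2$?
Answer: $-1786 - 99 \sqrt{2} \approx -1926.0$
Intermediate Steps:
$b = 28$ ($b = 30 - 2 = 28$)
$V{\left(T \right)} = 28 T$ ($V{\left(T \right)} = T 28 = 28 T$)
$\left(-22 - 33 F{\left(3,-3 \right)}\right) + V{\left(-63 \right)} = \left(-22 - 33 \sqrt{3^{2} + \left(-3\right)^{2}}\right) + 28 \left(-63\right) = \left(-22 - 33 \sqrt{9 + 9}\right) - 1764 = \left(-22 - 33 \sqrt{18}\right) - 1764 = \left(-22 - 33 \cdot 3 \sqrt{2}\right) - 1764 = \left(-22 - 99 \sqrt{2}\right) - 1764 = -1786 - 99 \sqrt{2}$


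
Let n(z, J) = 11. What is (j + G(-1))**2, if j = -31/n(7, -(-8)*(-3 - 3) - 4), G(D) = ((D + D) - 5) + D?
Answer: 14161/121 ≈ 117.03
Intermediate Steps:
G(D) = -5 + 3*D (G(D) = (2*D - 5) + D = (-5 + 2*D) + D = -5 + 3*D)
j = -31/11 ≈ -2.8182
(j + G(-1))**2 = (-31/11 + (-5 + 3*(-1)))**2 = (-31/11 + (-5 - 3))**2 = (-31/11 - 8)**2 = (-119/11)**2 = 14161/121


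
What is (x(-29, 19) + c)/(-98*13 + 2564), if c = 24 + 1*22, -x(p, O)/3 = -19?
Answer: 103/1290 ≈ 0.079845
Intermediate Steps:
x(p, O) = 57 (x(p, O) = -3*(-19) = 57)
c = 46 (c = 24 + 22 = 46)
(x(-29, 19) + c)/(-98*13 + 2564) = (57 + 46)/(-98*13 + 2564) = 103/(-1274 + 2564) = 103/1290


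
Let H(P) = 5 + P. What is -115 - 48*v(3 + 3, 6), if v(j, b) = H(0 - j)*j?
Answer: 173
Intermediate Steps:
v(j, b) = j*(5 - j) (v(j, b) = (5 + (0 - j))*j = (5 - j)*j = j*(5 - j))
-115 - 48*v(3 + 3, 6) = -115 - 48*(3 + 3)*(5 - (3 + 3)) = -115 - 288*(5 - 1*6) = -115 - 288*(5 - 6) = -115 - 288*(-1) = -115 - 48*(-6) = -115 + 288 = 173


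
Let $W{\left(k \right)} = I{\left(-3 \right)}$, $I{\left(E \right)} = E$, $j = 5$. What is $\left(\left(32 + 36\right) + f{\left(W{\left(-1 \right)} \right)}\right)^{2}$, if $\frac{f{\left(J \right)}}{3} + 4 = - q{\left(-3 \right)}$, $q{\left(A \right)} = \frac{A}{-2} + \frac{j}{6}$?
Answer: $2401$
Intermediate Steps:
$W{\left(k \right)} = -3$
$q{\left(A \right)} = \frac{5}{6} - \frac{A}{2}$ ($q{\left(A \right)} = \frac{A}{-2} + \frac{5}{6} = A \left(- \frac{1}{2}\right) + 5 \cdot \frac{1}{6} = - \frac{A}{2} + \frac{5}{6} = \frac{5}{6} - \frac{A}{2}$)
$f{\left(J \right)} = -19$ ($f{\left(J \right)} = -12 + 3 \left(- (\frac{5}{6} - - \frac{3}{2})\right) = -12 + 3 \left(- (\frac{5}{6} + \frac{3}{2})\right) = -12 + 3 \left(\left(-1\right) \frac{7}{3}\right) = -12 + 3 \left(- \frac{7}{3}\right) = -12 - 7 = -19$)
$\left(\left(32 + 36\right) + f{\left(W{\left(-1 \right)} \right)}\right)^{2} = \left(\left(32 + 36\right) - 19\right)^{2} = \left(68 - 19\right)^{2} = 49^{2} = 2401$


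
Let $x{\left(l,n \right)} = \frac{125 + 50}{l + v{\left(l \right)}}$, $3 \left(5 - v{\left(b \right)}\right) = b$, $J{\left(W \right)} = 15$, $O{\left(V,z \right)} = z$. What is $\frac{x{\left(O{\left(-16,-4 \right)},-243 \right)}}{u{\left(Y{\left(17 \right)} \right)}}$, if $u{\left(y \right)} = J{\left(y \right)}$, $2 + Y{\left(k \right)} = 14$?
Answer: $5$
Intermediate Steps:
$Y{\left(k \right)} = 12$ ($Y{\left(k \right)} = -2 + 14 = 12$)
$v{\left(b \right)} = 5 - \frac{b}{3}$
$x{\left(l,n \right)} = \frac{175}{5 + \frac{2 l}{3}}$ ($x{\left(l,n \right)} = \frac{125 + 50}{l - \left(-5 + \frac{l}{3}\right)} = \frac{175}{5 + \frac{2 l}{3}}$)
$u{\left(y \right)} = 15$
$\frac{x{\left(O{\left(-16,-4 \right)},-243 \right)}}{u{\left(Y{\left(17 \right)} \right)}} = \frac{525 \frac{1}{15 + 2 \left(-4\right)}}{15} = \frac{525}{15 - 8} \cdot \frac{1}{15} = \frac{525}{7} \cdot \frac{1}{15} = 525 \cdot \frac{1}{7} \cdot \frac{1}{15} = 75 \cdot \frac{1}{15} = 5$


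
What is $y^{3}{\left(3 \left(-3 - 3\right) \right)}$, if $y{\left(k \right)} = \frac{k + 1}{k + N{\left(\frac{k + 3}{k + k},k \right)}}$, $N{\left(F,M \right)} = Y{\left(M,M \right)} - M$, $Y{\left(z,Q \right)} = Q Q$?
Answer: $- \frac{4913}{34012224} \approx -0.00014445$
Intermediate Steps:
$Y{\left(z,Q \right)} = Q^{2}$
$N{\left(F,M \right)} = M^{2} - M$
$y{\left(k \right)} = \frac{1 + k}{k + k \left(-1 + k\right)}$ ($y{\left(k \right)} = \frac{k + 1}{k + k \left(-1 + k\right)} = \frac{1 + k}{k + k \left(-1 + k\right)}$)
$y^{3}{\left(3 \left(-3 - 3\right) \right)} = \left(\frac{1 + 3 \left(-3 - 3\right)}{9 \left(-3 - 3\right)^{2}}\right)^{3} = \left(\frac{1 + 3 \left(-6\right)}{324}\right)^{3} = \left(\frac{1 - 18}{324}\right)^{3} = \left(\frac{1}{324} \left(-17\right)\right)^{3} = \left(- \frac{17}{324}\right)^{3} = - \frac{4913}{34012224}$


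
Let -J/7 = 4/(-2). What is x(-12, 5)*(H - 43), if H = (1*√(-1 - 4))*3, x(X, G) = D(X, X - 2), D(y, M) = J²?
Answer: -8428 + 588*I*√5 ≈ -8428.0 + 1314.8*I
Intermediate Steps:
J = 14 (J = -28/(-2) = -28*(-1)/2 = -7*(-2) = 14)
D(y, M) = 196 (D(y, M) = 14² = 196)
x(X, G) = 196
H = 3*I*√5 (H = (1*√(-5))*3 = (1*(I*√5))*3 = (I*√5)*3 = 3*I*√5 ≈ 6.7082*I)
x(-12, 5)*(H - 43) = 196*(3*I*√5 - 43) = 196*(-43 + 3*I*√5) = -8428 + 588*I*√5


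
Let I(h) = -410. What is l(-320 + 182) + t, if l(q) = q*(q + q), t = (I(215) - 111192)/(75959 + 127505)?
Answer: 3874712615/101732 ≈ 38087.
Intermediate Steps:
t = -55801/101732 (t = (-410 - 111192)/(75959 + 127505) = -111602/203464 = -111602*1/203464 = -55801/101732 ≈ -0.54851)
l(q) = 2*q² (l(q) = q*(2*q) = 2*q²)
l(-320 + 182) + t = 2*(-320 + 182)² - 55801/101732 = 2*(-138)² - 55801/101732 = 2*19044 - 55801/101732 = 38088 - 55801/101732 = 3874712615/101732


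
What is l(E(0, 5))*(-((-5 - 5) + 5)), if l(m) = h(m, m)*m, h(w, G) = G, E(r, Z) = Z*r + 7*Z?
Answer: 6125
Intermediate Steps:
E(r, Z) = 7*Z + Z*r
l(m) = m² (l(m) = m*m = m²)
l(E(0, 5))*(-((-5 - 5) + 5)) = (5*(7 + 0))²*(-((-5 - 5) + 5)) = (5*7)²*(-(-10 + 5)) = 35²*(-1*(-5)) = 1225*5 = 6125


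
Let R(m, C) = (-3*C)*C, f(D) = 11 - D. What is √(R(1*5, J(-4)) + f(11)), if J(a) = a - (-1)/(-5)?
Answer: 21*I*√3/5 ≈ 7.2746*I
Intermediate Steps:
J(a) = -⅕ + a (J(a) = a - (-1)*(-1)/5 = a - 1*⅕ = a - ⅕ = -⅕ + a)
R(m, C) = -3*C²
√(R(1*5, J(-4)) + f(11)) = √(-3*(-⅕ - 4)² + (11 - 1*11)) = √(-3*(-21/5)² + (11 - 11)) = √(-3*441/25 + 0) = √(-1323/25 + 0) = √(-1323/25) = 21*I*√3/5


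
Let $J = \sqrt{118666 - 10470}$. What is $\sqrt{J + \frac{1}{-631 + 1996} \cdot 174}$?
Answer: $\frac{\sqrt{26390 + 414050 \sqrt{27049}}}{455} \approx 18.14$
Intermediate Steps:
$J = 2 \sqrt{27049}$ ($J = \sqrt{108196} = 2 \sqrt{27049} \approx 328.93$)
$\sqrt{J + \frac{1}{-631 + 1996} \cdot 174} = \sqrt{2 \sqrt{27049} + \frac{1}{-631 + 1996} \cdot 174} = \sqrt{2 \sqrt{27049} + \frac{1}{1365} \cdot 174} = \sqrt{2 \sqrt{27049} + \frac{58}{455}} = \sqrt{\frac{58}{455} + 2 \sqrt{27049}}$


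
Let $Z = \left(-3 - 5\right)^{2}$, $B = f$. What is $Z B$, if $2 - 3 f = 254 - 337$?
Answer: $\frac{5440}{3} \approx 1813.3$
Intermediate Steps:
$f = \frac{85}{3}$ ($f = \frac{2}{3} - \frac{254 - 337}{3} = \frac{2}{3} - - \frac{83}{3} = \frac{2}{3} + \frac{83}{3} = \frac{85}{3} \approx 28.333$)
$B = \frac{85}{3} \approx 28.333$
$Z = 64$ ($Z = \left(-8\right)^{2} = 64$)
$Z B = 64 \cdot \frac{85}{3} = \frac{5440}{3}$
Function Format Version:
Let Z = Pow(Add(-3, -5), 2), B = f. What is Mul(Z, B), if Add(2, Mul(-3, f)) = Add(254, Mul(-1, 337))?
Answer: Rational(5440, 3) ≈ 1813.3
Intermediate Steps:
f = Rational(85, 3) (f = Add(Rational(2, 3), Mul(Rational(-1, 3), Add(254, Mul(-1, 337)))) = Add(Rational(2, 3), Mul(Rational(-1, 3), Add(254, -337))) = Add(Rational(2, 3), Mul(Rational(-1, 3), -83)) = Add(Rational(2, 3), Rational(83, 3)) = Rational(85, 3) ≈ 28.333)
B = Rational(85, 3) ≈ 28.333
Z = 64 (Z = Pow(-8, 2) = 64)
Mul(Z, B) = Mul(64, Rational(85, 3)) = Rational(5440, 3)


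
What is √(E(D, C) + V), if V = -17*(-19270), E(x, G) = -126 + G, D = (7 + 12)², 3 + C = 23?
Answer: 2*√81871 ≈ 572.26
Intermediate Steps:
C = 20 (C = -3 + 23 = 20)
D = 361 (D = 19² = 361)
V = 327590
√(E(D, C) + V) = √((-126 + 20) + 327590) = √(-106 + 327590) = √327484 = 2*√81871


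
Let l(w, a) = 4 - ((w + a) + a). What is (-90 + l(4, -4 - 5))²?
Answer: 5184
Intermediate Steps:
l(w, a) = 4 - w - 2*a (l(w, a) = 4 - ((a + w) + a) = 4 - (w + 2*a) = 4 + (-w - 2*a) = 4 - w - 2*a)
(-90 + l(4, -4 - 5))² = (-90 + (4 - 1*4 - 2*(-4 - 5)))² = (-90 + (4 - 4 - 2*(-9)))² = (-90 + (4 - 4 + 18))² = (-90 + 18)² = (-72)² = 5184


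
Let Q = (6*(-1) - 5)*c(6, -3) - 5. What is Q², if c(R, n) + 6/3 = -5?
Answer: 5184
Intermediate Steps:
c(R, n) = -7 (c(R, n) = -2 - 5 = -7)
Q = 72 (Q = (6*(-1) - 5)*(-7) - 5 = (-6 - 5)*(-7) - 5 = -11*(-7) - 5 = 77 - 5 = 72)
Q² = 72² = 5184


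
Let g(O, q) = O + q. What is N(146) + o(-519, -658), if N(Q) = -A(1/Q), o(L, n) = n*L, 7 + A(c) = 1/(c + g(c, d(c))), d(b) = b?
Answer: 1024381/3 ≈ 3.4146e+5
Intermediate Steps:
A(c) = -7 + 1/(3*c) (A(c) = -7 + 1/(c + (c + c)) = -7 + 1/(c + 2*c) = -7 + 1/(3*c))
o(L, n) = L*n
N(Q) = 7 - Q/3 (N(Q) = -(-7 + 1/(3*(1/Q))) = -(-7 + Q/3) = 7 - Q/3)
N(146) + o(-519, -658) = (7 - ⅓*146) - 519*(-658) = (7 - 146/3) + 341502 = -125/3 + 341502 = 1024381/3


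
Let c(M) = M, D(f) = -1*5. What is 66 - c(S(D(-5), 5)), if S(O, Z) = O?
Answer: 71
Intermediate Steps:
D(f) = -5
66 - c(S(D(-5), 5)) = 66 - 1*(-5) = 66 + 5 = 71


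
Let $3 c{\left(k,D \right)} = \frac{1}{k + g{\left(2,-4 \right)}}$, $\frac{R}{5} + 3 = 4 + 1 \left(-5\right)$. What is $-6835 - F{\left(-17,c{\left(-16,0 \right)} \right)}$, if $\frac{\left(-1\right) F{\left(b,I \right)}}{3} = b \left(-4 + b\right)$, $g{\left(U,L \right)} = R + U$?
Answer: $-5764$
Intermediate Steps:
$R = -20$ ($R = -15 + 5 \left(4 + 1 \left(-5\right)\right) = -15 + 5 \left(4 - 5\right) = -15 + 5 \left(-1\right) = -15 - 5 = -20$)
$g{\left(U,L \right)} = -20 + U$
$c{\left(k,D \right)} = \frac{1}{3 \left(-18 + k\right)}$ ($c{\left(k,D \right)} = \frac{1}{3 \left(k + \left(-20 + 2\right)\right)} = \frac{1}{3 \left(k - 18\right)} = \frac{1}{3 \left(-18 + k\right)}$)
$F{\left(b,I \right)} = - 3 b \left(-4 + b\right)$
$-6835 - F{\left(-17,c{\left(-16,0 \right)} \right)} = -6835 - 3 \left(-17\right) \left(4 - -17\right) = -6835 - 3 \left(-17\right) \left(4 + 17\right) = -6835 - 3 \left(-17\right) 21 = -6835 - -1071 = -6835 + 1071 = -5764$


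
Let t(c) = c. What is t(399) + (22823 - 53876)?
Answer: -30654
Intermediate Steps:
t(399) + (22823 - 53876) = 399 + (22823 - 53876) = 399 - 31053 = -30654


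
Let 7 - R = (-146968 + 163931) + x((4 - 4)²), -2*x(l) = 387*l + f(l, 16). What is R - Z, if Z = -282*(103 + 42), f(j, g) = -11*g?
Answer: 23846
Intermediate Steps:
x(l) = 88 - 387*l/2 (x(l) = -(387*l - 11*16)/2 = -(387*l - 176)/2 = -(-176 + 387*l)/2 = 88 - 387*l/2)
Z = -40890 (Z = -282*145 = -40890)
R = -17044 (R = 7 - ((-146968 + 163931) + (88 - 387*(4 - 4)²/2)) = 7 - (16963 + (88 - 387/2*0²)) = 7 - (16963 + (88 - 387/2*0)) = 7 - (16963 + (88 + 0)) = 7 - (16963 + 88) = 7 - 1*17051 = 7 - 17051 = -17044)
R - Z = -17044 - 1*(-40890) = -17044 + 40890 = 23846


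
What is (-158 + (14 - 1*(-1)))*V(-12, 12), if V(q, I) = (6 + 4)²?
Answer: -14300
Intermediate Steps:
V(q, I) = 100 (V(q, I) = 10² = 100)
(-158 + (14 - 1*(-1)))*V(-12, 12) = (-158 + (14 - 1*(-1)))*100 = (-158 + (14 + 1))*100 = (-158 + 15)*100 = -143*100 = -14300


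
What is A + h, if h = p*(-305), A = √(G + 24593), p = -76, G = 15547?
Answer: 23180 + 6*√1115 ≈ 23380.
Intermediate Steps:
A = 6*√1115 (A = √(15547 + 24593) = √40140 = 6*√1115 ≈ 200.35)
h = 23180 (h = -76*(-305) = 23180)
A + h = 6*√1115 + 23180 = 23180 + 6*√1115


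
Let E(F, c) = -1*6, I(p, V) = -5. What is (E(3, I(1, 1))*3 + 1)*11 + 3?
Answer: -184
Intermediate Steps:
E(F, c) = -6
(E(3, I(1, 1))*3 + 1)*11 + 3 = (-6*3 + 1)*11 + 3 = (-18 + 1)*11 + 3 = -17*11 + 3 = -187 + 3 = -184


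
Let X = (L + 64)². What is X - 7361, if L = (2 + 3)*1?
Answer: -2600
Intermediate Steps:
L = 5 (L = 5*1 = 5)
X = 4761 (X = (5 + 64)² = 69² = 4761)
X - 7361 = 4761 - 7361 = -2600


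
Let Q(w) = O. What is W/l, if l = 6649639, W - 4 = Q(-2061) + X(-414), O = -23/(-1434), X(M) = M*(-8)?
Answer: 4755167/9535582326 ≈ 0.00049868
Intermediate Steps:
X(M) = -8*M
O = 23/1434 (O = -23*(-1/1434) = 23/1434 ≈ 0.016039)
Q(w) = 23/1434
W = 4755167/1434 (W = 4 + (23/1434 - 8*(-414)) = 4 + (23/1434 + 3312) = 4 + 4749431/1434 = 4755167/1434 ≈ 3316.0)
W/l = (4755167/1434)/6649639 = (4755167/1434)*(1/6649639) = 4755167/9535582326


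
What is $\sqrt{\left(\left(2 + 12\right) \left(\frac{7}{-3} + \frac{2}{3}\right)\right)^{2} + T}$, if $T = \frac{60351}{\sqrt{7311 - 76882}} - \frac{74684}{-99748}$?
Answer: $\frac{\sqrt{14768548692534132034363 - 23498689162567247541 i \sqrt{69571}}}{5204676081} \approx 23.837 - 4.7993 i$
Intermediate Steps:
$T = \frac{18671}{24937} - \frac{60351 i \sqrt{69571}}{69571}$ ($T = \frac{60351}{\sqrt{-69571}} - - \frac{18671}{24937} = \frac{60351}{i \sqrt{69571}} + \frac{18671}{24937} = 60351 \left(- \frac{i \sqrt{69571}}{69571}\right) + \frac{18671}{24937} = - \frac{60351 i \sqrt{69571}}{69571} + \frac{18671}{24937} = \frac{18671}{24937} - \frac{60351 i \sqrt{69571}}{69571} \approx 0.74873 - 228.81 i$)
$\sqrt{\left(\left(2 + 12\right) \left(\frac{7}{-3} + \frac{2}{3}\right)\right)^{2} + T} = \sqrt{\left(\left(2 + 12\right) \left(\frac{7}{-3} + \frac{2}{3}\right)\right)^{2} + \left(\frac{18671}{24937} - \frac{60351 i \sqrt{69571}}{69571}\right)} = \sqrt{\left(14 \left(7 \left(- \frac{1}{3}\right) + 2 \cdot \frac{1}{3}\right)\right)^{2} + \left(\frac{18671}{24937} - \frac{60351 i \sqrt{69571}}{69571}\right)} = \sqrt{\left(14 \left(- \frac{7}{3} + \frac{2}{3}\right)\right)^{2} + \left(\frac{18671}{24937} - \frac{60351 i \sqrt{69571}}{69571}\right)} = \sqrt{\left(14 \left(- \frac{5}{3}\right)\right)^{2} + \left(\frac{18671}{24937} - \frac{60351 i \sqrt{69571}}{69571}\right)} = \sqrt{\left(- \frac{70}{3}\right)^{2} + \left(\frac{18671}{24937} - \frac{60351 i \sqrt{69571}}{69571}\right)} = \sqrt{\frac{4900}{9} + \left(\frac{18671}{24937} - \frac{60351 i \sqrt{69571}}{69571}\right)} = \sqrt{\frac{122359339}{224433} - \frac{60351 i \sqrt{69571}}{69571}}$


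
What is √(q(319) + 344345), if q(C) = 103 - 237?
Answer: √344211 ≈ 586.70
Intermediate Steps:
q(C) = -134
√(q(319) + 344345) = √(-134 + 344345) = √344211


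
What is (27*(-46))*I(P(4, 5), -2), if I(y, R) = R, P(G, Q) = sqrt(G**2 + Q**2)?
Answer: 2484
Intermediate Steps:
(27*(-46))*I(P(4, 5), -2) = (27*(-46))*(-2) = -1242*(-2) = 2484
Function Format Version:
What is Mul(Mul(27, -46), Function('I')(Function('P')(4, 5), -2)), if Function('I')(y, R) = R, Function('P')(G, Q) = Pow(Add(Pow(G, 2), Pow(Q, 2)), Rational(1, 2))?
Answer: 2484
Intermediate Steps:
Mul(Mul(27, -46), Function('I')(Function('P')(4, 5), -2)) = Mul(Mul(27, -46), -2) = Mul(-1242, -2) = 2484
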